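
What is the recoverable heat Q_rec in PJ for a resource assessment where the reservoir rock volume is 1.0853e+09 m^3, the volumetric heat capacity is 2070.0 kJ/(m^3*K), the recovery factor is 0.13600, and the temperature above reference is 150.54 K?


Step 1: Q_s = Vr*rhoc*dT/1e12 = 1.0853e+09*2070.0*150.54/1e12 = 338.1988 PJ
Step 2: Q_rec = Q_s * RF = 338.1988 * 0.136 = 45.995 PJ
Q_rec = 45.995 PJ


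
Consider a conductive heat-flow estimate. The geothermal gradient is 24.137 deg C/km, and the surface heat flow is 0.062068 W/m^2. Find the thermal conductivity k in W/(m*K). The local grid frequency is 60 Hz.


k = q * 1000 / grad
k = 0.062068 * 1000 / 24.137
k = 2.5715 W/(m*K)


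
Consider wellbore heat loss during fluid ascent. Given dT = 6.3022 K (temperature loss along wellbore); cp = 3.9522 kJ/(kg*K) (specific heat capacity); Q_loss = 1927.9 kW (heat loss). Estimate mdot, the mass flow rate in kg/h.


mdot = Q_loss / (cp * dT)
mdot = 1927.9 / (3.9522 * 6.3022)
mdot = 77.40222 kg/s
Convert: 77.40222 kg/s * 3600.0 = 2.7865e+05 kg/h
mdot = 2.7865e+05 kg/h


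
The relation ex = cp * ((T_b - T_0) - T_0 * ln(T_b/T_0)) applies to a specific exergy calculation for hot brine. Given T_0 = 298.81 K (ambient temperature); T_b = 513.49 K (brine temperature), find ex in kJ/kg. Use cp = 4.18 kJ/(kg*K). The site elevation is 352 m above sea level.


ex = cp * ((T_b - T_0) - T_0 * ln(T_b/T_0))
ex = 4.18 * ((513.49 - 298.81) - 298.81 * ln(513.49/298.81))
ex = 221.11 kJ/kg


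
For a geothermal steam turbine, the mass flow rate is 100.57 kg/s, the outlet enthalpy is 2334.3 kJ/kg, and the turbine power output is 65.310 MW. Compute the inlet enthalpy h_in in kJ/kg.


h_in = h_out + P * 1000 / mdot
h_in = 2334.3 + 65.310 * 1000 / 100.57
h_in = 2983.7 kJ/kg


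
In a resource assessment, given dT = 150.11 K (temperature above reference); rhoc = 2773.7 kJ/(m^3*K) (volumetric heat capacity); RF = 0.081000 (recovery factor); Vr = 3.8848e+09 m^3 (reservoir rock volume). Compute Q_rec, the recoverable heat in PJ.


Step 1: Q_s = Vr*rhoc*dT/1e12 = 3.8848e+09*2773.7*150.11/1e12 = 1617.476 PJ
Step 2: Q_rec = Q_s * RF = 1617.476 * 0.081 = 131.02 PJ
Q_rec = 131.02 PJ


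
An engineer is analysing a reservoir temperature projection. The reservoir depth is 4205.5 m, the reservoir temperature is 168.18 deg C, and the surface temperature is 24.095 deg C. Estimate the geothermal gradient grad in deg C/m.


grad = (T_res - T_surf) / d * 1000
grad = (168.18 - 24.095) / 4205.5 * 1000
grad = 34.26109 deg C/km
Convert: 34.26109 deg C/km * 0.001 = 0.034261 deg C/m
grad = 0.034261 deg C/m


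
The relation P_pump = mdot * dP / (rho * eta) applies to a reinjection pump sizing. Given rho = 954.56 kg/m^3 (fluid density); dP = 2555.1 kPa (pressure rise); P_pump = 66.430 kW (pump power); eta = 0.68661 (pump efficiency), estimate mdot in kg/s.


mdot = P_pump * rho * eta / dP
mdot = 66.430 * 954.56 * 0.68661 / 2555.1
mdot = 17.040 kg/s


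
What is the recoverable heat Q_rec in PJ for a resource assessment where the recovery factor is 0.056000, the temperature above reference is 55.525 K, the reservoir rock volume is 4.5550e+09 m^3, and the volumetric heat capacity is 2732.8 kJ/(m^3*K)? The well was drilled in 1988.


Step 1: Q_s = Vr*rhoc*dT/1e12 = 4.5550e+09*2732.8*55.525/1e12 = 691.1699 PJ
Step 2: Q_rec = Q_s * RF = 691.1699 * 0.056 = 38.706 PJ
Q_rec = 38.706 PJ


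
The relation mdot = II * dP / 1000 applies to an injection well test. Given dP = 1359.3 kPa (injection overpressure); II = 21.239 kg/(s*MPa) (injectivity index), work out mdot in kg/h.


mdot = II * dP / 1000
mdot = 21.239 * 1359.3 / 1000
mdot = 28.87017 kg/s
Convert: 28.87017 kg/s * 3600.0 = 1.0393e+05 kg/h
mdot = 1.0393e+05 kg/h


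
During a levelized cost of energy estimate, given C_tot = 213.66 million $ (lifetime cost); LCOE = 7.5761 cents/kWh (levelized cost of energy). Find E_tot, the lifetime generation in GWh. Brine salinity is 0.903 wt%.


E_tot = C_tot / LCOE * 100
E_tot = 213.66 / 7.5761 * 100
E_tot = 2820.2 GWh


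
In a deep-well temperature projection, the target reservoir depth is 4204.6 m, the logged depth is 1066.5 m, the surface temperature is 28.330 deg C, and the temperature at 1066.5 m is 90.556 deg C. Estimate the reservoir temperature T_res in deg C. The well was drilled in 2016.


Step 1: grad = (T_d1 - T_surf)/d1 * 1000 = (90.556 - 28.33)/1066.5 * 1000 = 58.34599 deg C/km
Step 2: T_res = T_surf + grad*d2/1000 = 28.33 + 58.34599*4204.6/1000 = 273.65 deg C
T_res = 273.65 deg C


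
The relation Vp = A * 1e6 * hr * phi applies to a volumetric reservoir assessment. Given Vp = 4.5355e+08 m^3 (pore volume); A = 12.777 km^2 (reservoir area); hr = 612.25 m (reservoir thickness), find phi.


phi = Vp / (A * 1e6 * hr)
phi = 4.5355e+08 / (12.777 * 1e6 * 612.25)
phi = 0.057979


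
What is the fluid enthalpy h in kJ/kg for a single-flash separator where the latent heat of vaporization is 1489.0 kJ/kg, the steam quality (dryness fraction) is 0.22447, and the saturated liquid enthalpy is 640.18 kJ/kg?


h = hf + x * hfg
h = 640.18 + 0.22447 * 1489.0
h = 974.42 kJ/kg


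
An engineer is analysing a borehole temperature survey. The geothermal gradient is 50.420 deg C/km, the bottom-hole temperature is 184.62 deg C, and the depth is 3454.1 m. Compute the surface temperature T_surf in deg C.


T_surf = T_d - grad * d / 1000
T_surf = 184.62 - 50.420 * 3454.1 / 1000
T_surf = 10.464 deg C


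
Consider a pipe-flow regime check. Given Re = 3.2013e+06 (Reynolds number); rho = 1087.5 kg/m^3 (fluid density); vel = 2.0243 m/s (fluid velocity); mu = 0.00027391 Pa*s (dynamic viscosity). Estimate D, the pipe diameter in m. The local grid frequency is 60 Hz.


D = Re * mu / (rho * vel)
D = 3.2013e+06 * 0.00027391 / (1087.5 * 2.0243)
D = 0.39832 m


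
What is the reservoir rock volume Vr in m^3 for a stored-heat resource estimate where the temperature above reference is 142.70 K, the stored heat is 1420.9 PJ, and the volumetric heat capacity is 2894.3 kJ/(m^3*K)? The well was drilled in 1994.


Vr = Q_s * 1e12 / (rhoc * dT)
Vr = 1420.9 * 1e12 / (2894.3 * 142.70)
Vr = 3.4403e+09 m^3


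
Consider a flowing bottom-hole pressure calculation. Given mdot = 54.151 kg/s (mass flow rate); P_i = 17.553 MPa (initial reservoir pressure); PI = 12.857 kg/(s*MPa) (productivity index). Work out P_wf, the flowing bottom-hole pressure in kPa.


P_wf = P_i - mdot / PI
P_wf = 17.553 - 54.151 / 12.857
P_wf = 13.34121 MPa
Convert: 13.34121 MPa * 1000.0 = 13341 kPa
P_wf = 13341 kPa


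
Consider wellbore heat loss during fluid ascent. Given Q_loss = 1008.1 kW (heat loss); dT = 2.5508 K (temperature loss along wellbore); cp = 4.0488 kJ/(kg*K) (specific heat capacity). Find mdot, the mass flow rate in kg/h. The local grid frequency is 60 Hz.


mdot = Q_loss / (cp * dT)
mdot = 1008.1 / (4.0488 * 2.5508)
mdot = 97.61148 kg/s
Convert: 97.61148 kg/s * 3600.0 = 3.5140e+05 kg/h
mdot = 3.5140e+05 kg/h


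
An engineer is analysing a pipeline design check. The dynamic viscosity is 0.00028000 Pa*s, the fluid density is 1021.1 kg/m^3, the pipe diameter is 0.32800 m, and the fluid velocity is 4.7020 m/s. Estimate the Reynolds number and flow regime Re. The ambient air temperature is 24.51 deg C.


Step 1: Re = rho*vel*D/mu = 1021.1*4.702*0.328/0.00028 = 5.6243e+06
Step 2: Re = 5.6243e+06 > 4000, so flow is turbulent.
Re = 5.6243e+06 (turbulent)


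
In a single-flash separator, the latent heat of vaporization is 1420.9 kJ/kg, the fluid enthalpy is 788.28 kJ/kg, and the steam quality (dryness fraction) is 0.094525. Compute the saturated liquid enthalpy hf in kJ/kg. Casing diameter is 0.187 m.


hf = h - x * hfg
hf = 788.28 - 0.094525 * 1420.9
hf = 653.97 kJ/kg


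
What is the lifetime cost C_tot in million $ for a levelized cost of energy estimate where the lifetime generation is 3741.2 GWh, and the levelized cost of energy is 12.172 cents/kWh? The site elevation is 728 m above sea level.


C_tot = LCOE / 100 * E_tot
C_tot = 12.172 / 100 * 3741.2
C_tot = 455.38 million $


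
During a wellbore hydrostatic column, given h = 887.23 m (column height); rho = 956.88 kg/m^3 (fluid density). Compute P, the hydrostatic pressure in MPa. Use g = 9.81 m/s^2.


P = rho * g * h / 1e6
P = 956.88 * 9.81 * 887.23 / 1e6
P = 8.3284 MPa


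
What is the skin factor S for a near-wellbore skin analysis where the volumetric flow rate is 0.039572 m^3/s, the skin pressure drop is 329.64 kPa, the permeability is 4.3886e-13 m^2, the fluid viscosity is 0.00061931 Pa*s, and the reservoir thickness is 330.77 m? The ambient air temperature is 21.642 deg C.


S = dP_s * 1000 * 2*pi*k*hr / (q*mu)
S = 329.64 * 1000 * 2*pi*4.3886e-13*330.77 / (0.039572*0.00061931)
S = 12.268


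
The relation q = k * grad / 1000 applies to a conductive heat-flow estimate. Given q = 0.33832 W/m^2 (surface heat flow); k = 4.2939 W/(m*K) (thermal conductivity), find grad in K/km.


grad = q * 1000 / k
grad = 0.33832 * 1000 / 4.2939
grad = 78.79084 deg C/km
Convert: 78.79084 deg C/km * 1.0 = 78.791 K/km
grad = 78.791 K/km


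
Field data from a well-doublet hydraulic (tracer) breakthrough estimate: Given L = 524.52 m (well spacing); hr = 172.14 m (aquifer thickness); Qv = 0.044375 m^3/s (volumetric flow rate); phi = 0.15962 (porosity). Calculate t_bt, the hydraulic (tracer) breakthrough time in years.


t_bt = pi * hr * phi * L^2 / (3 * Qv) / (365.25*86400)
t_bt = pi * 172.14 * 0.15962 * 524.52^2 / (3 * 0.044375) / (365.25*86400)
t_bt = 5.6530 years


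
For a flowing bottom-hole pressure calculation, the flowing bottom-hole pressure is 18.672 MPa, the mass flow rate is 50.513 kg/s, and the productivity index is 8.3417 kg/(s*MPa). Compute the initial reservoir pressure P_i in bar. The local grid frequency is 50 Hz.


P_i = P_wf + mdot / PI
P_i = 18.672 + 50.513 / 8.3417
P_i = 24.72748 MPa
Convert: 24.72748 MPa * 10.0 = 247.27 bar
P_i = 247.27 bar


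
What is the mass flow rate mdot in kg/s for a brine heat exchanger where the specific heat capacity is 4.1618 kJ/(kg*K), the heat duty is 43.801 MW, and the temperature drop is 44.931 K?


mdot = Q * 1000 / (cp * dT)
mdot = 43.801 * 1000 / (4.1618 * 44.931)
mdot = 234.24 kg/s


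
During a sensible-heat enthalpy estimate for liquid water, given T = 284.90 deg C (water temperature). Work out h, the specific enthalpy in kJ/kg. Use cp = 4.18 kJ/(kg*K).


h = cp * T
h = 4.18 * 284.90
h = 1190.9 kJ/kg


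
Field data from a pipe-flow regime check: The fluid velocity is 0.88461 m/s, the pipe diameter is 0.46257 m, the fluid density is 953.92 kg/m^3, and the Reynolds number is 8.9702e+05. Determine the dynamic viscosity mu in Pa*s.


mu = rho * vel * D / Re
mu = 953.92 * 0.88461 * 0.46257 / 8.9702e+05
mu = 0.00043515 Pa*s


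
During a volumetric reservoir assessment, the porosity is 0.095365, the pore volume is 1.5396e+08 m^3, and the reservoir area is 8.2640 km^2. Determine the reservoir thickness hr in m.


hr = Vp / (A * 1e6 * phi)
hr = 1.5396e+08 / (8.2640 * 1e6 * 0.095365)
hr = 195.36 m


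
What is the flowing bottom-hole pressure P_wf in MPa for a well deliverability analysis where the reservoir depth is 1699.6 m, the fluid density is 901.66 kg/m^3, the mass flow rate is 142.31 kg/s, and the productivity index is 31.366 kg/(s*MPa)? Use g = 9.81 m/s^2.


Step 1: P_i = rho*g*h/1e6 = 901.66*9.81*1699.6/1e6 = 15.03345 MPa
Step 2: P_wf = P_i - mdot/PI = 15.03345 - 142.31/31.366 = 10.496 MPa
P_wf = 10.496 MPa


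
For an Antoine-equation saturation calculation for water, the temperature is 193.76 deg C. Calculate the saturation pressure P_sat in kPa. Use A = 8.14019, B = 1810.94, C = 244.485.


P_sat = 10^(A - B/(C + T)) / 760 * 0.101325
P_sat = 10^(8.14019 - 1810.94/(244.485 + 193.76)) / 760 * 0.101325
P_sat = 1.357808 MPa
Convert: 1.357808 MPa * 1000.0 = 1357.8 kPa
P_sat = 1357.8 kPa


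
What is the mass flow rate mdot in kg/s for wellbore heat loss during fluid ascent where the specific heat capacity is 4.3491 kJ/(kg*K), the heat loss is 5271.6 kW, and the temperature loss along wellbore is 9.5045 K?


mdot = Q_loss / (cp * dT)
mdot = 5271.6 / (4.3491 * 9.5045)
mdot = 127.53 kg/s


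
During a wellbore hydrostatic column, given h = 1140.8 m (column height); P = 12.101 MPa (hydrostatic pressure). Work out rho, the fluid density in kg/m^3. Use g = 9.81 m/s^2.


rho = P * 1e6 / (g * h)
rho = 12.101 * 1e6 / (9.81 * 1140.8)
rho = 1081.3 kg/m^3


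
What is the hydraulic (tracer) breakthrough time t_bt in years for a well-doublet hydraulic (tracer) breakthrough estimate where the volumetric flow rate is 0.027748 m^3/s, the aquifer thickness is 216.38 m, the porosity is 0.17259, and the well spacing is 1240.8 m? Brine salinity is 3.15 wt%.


t_bt = pi * hr * phi * L^2 / (3 * Qv) / (365.25*86400)
t_bt = pi * 216.38 * 0.17259 * 1240.8^2 / (3 * 0.027748) / (365.25*86400)
t_bt = 68.759 years


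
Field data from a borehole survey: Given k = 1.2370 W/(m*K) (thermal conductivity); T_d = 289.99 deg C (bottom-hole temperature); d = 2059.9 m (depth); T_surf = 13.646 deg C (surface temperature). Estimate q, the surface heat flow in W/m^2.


Step 1: grad = (T_d - T_surf)/d * 1000 = (289.99 - 13.646)/2059.9 * 1000 = 134.1541 deg C/km
Step 2: q = k * grad / 1000 = 1.237 * 134.1541 / 1000 = 0.16595 W/m^2
q = 0.16595 W/m^2


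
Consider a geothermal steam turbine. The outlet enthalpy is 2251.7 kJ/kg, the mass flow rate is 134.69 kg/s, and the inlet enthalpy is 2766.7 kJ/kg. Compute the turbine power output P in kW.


P = mdot * (h_in - h_out) / 1000
P = 134.69 * (2766.7 - 2251.7) / 1000
P = 69.36535 MW
Convert: 69.36535 MW * 1000.0 = 69365 kW
P = 69365 kW


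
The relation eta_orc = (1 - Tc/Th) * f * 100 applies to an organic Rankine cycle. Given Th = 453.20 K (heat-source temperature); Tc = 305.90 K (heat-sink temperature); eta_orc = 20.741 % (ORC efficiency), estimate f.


f = (eta_orc/100) / (1 - Tc/Th)
f = (20.741/100) / (1 - 305.90/453.20)
f = 0.63814


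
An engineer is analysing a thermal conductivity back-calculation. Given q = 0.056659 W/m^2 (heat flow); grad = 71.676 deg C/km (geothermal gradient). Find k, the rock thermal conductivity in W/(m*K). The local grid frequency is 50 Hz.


k = q / (grad / 1000)
k = 0.056659 / (71.676 / 1000)
k = 0.79049 W/(m*K)


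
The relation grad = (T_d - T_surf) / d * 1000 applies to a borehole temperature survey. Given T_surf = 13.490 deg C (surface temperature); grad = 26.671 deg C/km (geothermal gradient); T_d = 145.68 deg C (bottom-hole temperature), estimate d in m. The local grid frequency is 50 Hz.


d = (T_d - T_surf) / grad * 1000
d = (145.68 - 13.490) / 26.671 * 1000
d = 4956.3 m


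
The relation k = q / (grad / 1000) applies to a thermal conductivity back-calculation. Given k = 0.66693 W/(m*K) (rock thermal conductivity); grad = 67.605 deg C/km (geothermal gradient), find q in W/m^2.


q = k * grad / 1000
q = 0.66693 * 67.605 / 1000
q = 0.045088 W/m^2


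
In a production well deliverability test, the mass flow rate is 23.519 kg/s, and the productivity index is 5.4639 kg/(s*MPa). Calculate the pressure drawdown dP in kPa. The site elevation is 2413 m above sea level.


dP = mdot * 1000 / PI
dP = 23.519 * 1000 / 5.4639
dP = 4304.4 kPa


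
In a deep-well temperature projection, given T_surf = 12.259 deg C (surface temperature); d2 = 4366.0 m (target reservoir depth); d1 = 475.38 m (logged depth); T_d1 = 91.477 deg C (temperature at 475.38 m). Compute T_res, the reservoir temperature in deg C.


Step 1: grad = (T_d1 - T_surf)/d1 * 1000 = (91.477 - 12.259)/475.38 * 1000 = 166.6414 deg C/km
Step 2: T_res = T_surf + grad*d2/1000 = 12.259 + 166.6414*4366.0/1000 = 739.82 deg C
T_res = 739.82 deg C


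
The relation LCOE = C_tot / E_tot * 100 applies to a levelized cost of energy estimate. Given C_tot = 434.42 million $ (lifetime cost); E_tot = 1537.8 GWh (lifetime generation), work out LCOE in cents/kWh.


LCOE = C_tot / E_tot * 100
LCOE = 434.42 / 1537.8 * 100
LCOE = 28.249 cents/kWh


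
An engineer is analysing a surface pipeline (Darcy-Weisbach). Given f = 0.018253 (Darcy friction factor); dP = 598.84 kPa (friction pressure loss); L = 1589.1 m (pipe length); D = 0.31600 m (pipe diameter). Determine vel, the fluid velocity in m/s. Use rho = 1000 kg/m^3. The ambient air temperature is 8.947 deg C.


vel = sqrt(dP*1000*2*D / (f*L*rho))
vel = sqrt(598.84*1000*2*0.31600 / (0.018253*1589.1*1000))
vel = 3.6122 m/s


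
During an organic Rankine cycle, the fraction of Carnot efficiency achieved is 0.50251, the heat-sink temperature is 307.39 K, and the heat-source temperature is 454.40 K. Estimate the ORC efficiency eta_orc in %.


eta_orc = (1 - Tc/Th) * f * 100
eta_orc = (1 - 307.39/454.40) * 0.50251 * 100
eta_orc = 16.257 %


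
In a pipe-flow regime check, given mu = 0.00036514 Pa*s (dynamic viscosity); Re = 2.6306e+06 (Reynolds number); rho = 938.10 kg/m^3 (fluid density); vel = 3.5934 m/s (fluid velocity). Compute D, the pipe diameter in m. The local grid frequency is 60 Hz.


D = Re * mu / (rho * vel)
D = 2.6306e+06 * 0.00036514 / (938.10 * 3.5934)
D = 0.28494 m


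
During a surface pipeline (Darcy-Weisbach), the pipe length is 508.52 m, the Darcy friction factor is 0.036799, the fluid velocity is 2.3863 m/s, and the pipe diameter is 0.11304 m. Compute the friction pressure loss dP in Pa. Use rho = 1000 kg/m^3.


dP = f * (L/D) * (rho*vel^2/2) / 1000
dP = 0.036799 * (508.52/0.11304) * (1000*2.3863^2/2) / 1000
dP = 471.3375 kPa
Convert: 471.3375 kPa * 1000.0 = 4.7134e+05 Pa
dP = 4.7134e+05 Pa


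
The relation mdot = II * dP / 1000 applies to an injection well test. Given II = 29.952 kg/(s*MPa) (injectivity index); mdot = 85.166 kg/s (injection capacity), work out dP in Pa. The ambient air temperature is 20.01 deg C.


dP = mdot * 1000 / II
dP = 85.166 * 1000 / 29.952
dP = 2843.416 kPa
Convert: 2843.416 kPa * 1000.0 = 2.8434e+06 Pa
dP = 2.8434e+06 Pa


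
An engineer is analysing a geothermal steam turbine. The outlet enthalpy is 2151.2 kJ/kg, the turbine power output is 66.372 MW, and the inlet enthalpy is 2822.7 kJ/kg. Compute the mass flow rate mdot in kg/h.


mdot = P * 1000 / (h_in - h_out)
mdot = 66.372 * 1000 / (2822.7 - 2151.2)
mdot = 98.84140 kg/s
Convert: 98.84140 kg/s * 3600.0 = 3.5583e+05 kg/h
mdot = 3.5583e+05 kg/h


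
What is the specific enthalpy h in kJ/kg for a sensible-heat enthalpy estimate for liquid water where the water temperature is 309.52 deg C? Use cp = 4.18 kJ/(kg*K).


h = cp * T
h = 4.18 * 309.52
h = 1293.8 kJ/kg


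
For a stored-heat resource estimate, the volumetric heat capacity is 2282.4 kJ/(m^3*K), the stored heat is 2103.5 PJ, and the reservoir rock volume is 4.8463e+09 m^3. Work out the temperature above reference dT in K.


dT = Q_s * 1e12 / (Vr * rhoc)
dT = 2103.5 * 1e12 / (4.8463e+09 * 2282.4)
dT = 190.17 K


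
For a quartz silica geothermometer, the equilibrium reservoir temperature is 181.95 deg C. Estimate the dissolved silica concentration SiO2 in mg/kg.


SiO2 = 10^(5.19 - 1309/(T_eq + 273.15))
SiO2 = 10^(5.19 - 1309/(181.95 + 273.15))
SiO2 = 205.93 mg/kg


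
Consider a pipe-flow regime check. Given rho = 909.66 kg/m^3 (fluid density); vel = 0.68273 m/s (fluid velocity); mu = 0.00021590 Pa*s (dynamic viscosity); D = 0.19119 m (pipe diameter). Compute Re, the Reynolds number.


Re = rho * vel * D / mu
Re = 909.66 * 0.68273 * 0.19119 / 0.00021590
Re = 5.4997e+05


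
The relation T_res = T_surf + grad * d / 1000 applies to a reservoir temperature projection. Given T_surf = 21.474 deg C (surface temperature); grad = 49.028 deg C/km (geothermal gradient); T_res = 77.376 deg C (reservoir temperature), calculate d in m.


d = (T_res - T_surf) / grad * 1000
d = (77.376 - 21.474) / 49.028 * 1000
d = 1140.2 m


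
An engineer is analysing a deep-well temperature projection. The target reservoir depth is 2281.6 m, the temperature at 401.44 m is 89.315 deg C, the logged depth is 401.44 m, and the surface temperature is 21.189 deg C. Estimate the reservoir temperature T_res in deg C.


Step 1: grad = (T_d1 - T_surf)/d1 * 1000 = (89.315 - 21.189)/401.44 * 1000 = 169.7041 deg C/km
Step 2: T_res = T_surf + grad*d2/1000 = 21.189 + 169.7041*2281.6/1000 = 408.39 deg C
T_res = 408.39 deg C


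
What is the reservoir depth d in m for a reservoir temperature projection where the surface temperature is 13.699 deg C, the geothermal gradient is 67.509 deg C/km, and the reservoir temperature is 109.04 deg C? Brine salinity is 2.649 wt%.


d = (T_res - T_surf) / grad * 1000
d = (109.04 - 13.699) / 67.509 * 1000
d = 1412.3 m


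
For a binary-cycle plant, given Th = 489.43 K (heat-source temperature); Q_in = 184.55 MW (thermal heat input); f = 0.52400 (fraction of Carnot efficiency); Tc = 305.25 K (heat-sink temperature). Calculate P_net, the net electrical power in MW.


Step 1: eta = (1 - Tc/Th)*f = (1 - 305.25/489.43)*0.524 = 0.1971892
Step 2: P_net = eta * Q_in = 0.1971892 * 184.55 = 36.391 MW
P_net = 36.391 MW


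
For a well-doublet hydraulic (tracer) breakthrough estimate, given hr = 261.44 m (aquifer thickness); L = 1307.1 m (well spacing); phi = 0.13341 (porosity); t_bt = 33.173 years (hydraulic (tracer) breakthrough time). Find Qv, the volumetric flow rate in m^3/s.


Qv = pi*hr*phi*L^2 / (3*t_bt*365.25*86400)
Qv = pi*261.44*0.13341*1307.1^2 / (3*33.173*365.25*86400)
Qv = 0.059610 m^3/s


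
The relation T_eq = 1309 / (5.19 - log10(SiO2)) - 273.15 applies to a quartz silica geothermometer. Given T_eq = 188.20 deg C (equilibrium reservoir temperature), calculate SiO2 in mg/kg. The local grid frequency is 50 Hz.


SiO2 = 10^(5.19 - 1309/(T_eq + 273.15))
SiO2 = 10^(5.19 - 1309/(188.20 + 273.15))
SiO2 = 225.26 mg/kg


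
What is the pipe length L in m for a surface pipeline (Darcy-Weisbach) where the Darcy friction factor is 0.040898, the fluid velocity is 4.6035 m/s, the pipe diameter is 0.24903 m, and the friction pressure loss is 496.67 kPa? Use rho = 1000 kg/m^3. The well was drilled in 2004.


L = dP*1000*D / (f*rho*vel^2/2)
L = 496.67*1000*0.24903 / (0.040898*1000*4.6035^2/2)
L = 285.41 m


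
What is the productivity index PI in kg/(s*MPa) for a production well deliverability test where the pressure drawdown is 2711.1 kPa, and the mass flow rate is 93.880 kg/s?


PI = mdot * 1000 / dP
PI = 93.880 * 1000 / 2711.1
PI = 34.628 kg/(s*MPa)


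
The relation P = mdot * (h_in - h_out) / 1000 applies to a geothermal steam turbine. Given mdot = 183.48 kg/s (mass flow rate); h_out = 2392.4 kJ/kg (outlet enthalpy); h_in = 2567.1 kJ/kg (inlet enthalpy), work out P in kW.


P = mdot * (h_in - h_out) / 1000
P = 183.48 * (2567.1 - 2392.4) / 1000
P = 32.05396 MW
Convert: 32.05396 MW * 1000.0 = 32054 kW
P = 32054 kW


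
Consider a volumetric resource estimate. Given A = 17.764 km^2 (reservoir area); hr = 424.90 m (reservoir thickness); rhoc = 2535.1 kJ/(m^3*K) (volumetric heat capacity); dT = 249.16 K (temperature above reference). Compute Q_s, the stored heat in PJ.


Step 1: Vr = A*1e6*hr = 17.764*1e6*424.9 = 7.547924e+09 m^3
Step 2: Q_s = Vr*rhoc*dT/1e12 = 7.547924e+09*2535.1*249.16/1e12 = 4767.6 PJ
Q_s = 4767.6 PJ


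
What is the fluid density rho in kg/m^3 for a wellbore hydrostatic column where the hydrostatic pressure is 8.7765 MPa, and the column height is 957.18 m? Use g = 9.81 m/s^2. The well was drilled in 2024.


rho = P * 1e6 / (g * h)
rho = 8.7765 * 1e6 / (9.81 * 957.18)
rho = 934.67 kg/m^3


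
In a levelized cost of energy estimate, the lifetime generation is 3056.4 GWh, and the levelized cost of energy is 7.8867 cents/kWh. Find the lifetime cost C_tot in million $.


C_tot = LCOE / 100 * E_tot
C_tot = 7.8867 / 100 * 3056.4
C_tot = 241.05 million $


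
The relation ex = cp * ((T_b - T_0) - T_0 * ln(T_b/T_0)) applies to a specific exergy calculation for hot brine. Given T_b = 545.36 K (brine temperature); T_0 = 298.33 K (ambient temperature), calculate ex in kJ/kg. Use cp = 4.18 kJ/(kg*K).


ex = cp * ((T_b - T_0) - T_0 * ln(T_b/T_0))
ex = 4.18 * ((545.36 - 298.33) - 298.33 * ln(545.36/298.33))
ex = 280.33 kJ/kg


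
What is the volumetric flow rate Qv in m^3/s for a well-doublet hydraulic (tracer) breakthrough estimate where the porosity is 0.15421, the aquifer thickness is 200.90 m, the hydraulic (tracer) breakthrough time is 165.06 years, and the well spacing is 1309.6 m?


Qv = pi*hr*phi*L^2 / (3*t_bt*365.25*86400)
Qv = pi*200.90*0.15421*1309.6^2 / (3*165.06*365.25*86400)
Qv = 0.010682 m^3/s


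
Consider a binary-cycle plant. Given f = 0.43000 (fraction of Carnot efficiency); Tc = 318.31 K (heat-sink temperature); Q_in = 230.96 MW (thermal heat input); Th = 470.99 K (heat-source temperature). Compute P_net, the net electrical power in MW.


Step 1: eta = (1 - Tc/Th)*f = (1 - 318.31/470.99)*0.43 = 0.1393923
Step 2: P_net = eta * Q_in = 0.1393923 * 230.96 = 32.194 MW
P_net = 32.194 MW


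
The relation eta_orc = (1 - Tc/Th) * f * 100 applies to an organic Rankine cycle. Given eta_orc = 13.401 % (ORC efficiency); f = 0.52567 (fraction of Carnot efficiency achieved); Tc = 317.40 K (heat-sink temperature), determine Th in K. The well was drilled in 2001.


Th = Tc / (1 - (eta_orc/100)/f)
Th = 317.40 / (1 - (13.401/100)/0.52567)
Th = 426.00 K


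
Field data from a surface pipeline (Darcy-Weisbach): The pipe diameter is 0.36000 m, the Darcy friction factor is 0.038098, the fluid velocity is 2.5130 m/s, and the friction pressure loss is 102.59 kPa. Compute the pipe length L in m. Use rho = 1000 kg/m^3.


L = dP*1000*D / (f*rho*vel^2/2)
L = 102.59*1000*0.36000 / (0.038098*1000*2.5130^2/2)
L = 307.01 m


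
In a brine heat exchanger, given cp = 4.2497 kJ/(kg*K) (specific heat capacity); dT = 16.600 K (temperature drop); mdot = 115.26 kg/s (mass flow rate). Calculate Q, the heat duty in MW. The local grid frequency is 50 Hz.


Q = mdot * cp * dT / 1000
Q = 115.26 * 4.2497 * 16.600 / 1000
Q = 8.1310 MW


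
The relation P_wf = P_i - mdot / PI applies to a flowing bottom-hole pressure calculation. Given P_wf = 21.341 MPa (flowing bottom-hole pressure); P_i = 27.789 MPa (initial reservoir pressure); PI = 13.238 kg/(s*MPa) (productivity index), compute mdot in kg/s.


mdot = (P_i - P_wf) * PI
mdot = (27.789 - 21.341) * 13.238
mdot = 85.359 kg/s


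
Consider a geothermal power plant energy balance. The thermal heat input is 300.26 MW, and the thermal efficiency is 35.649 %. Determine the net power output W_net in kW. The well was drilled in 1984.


W_net = eta / 100 * Q_in
W_net = 35.649 / 100 * 300.26
W_net = 107.0397 MW
Convert: 107.0397 MW * 1000.0 = 1.0704e+05 kW
W_net = 1.0704e+05 kW


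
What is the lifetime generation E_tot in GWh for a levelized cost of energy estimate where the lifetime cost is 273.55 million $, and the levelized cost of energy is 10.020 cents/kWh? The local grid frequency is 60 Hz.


E_tot = C_tot / LCOE * 100
E_tot = 273.55 / 10.020 * 100
E_tot = 2730.0 GWh


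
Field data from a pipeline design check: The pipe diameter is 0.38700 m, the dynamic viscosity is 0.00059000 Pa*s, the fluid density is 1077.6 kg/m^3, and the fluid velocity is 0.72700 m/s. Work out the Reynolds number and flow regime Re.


Step 1: Re = rho*vel*D/mu = 1077.6*0.727*0.387/0.00059 = 5.1387e+05
Step 2: Re = 5.1387e+05 > 4000, so flow is turbulent.
Re = 5.1387e+05 (turbulent)


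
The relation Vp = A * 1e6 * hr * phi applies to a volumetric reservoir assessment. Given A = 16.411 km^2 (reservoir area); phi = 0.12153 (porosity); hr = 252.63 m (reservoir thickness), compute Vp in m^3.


Vp = A * 1e6 * hr * phi
Vp = 16.411 * 1e6 * 252.63 * 0.12153
Vp = 5.0385e+08 m^3


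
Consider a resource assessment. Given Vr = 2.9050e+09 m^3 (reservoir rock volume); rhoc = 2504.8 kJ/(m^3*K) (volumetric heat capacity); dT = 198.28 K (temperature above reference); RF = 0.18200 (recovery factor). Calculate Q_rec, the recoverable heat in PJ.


Step 1: Q_s = Vr*rhoc*dT/1e12 = 2.9050e+09*2504.8*198.28/1e12 = 1442.773 PJ
Step 2: Q_rec = Q_s * RF = 1442.773 * 0.182 = 262.58 PJ
Q_rec = 262.58 PJ


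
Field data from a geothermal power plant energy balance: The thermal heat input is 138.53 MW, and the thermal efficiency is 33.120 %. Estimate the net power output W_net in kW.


W_net = eta / 100 * Q_in
W_net = 33.120 / 100 * 138.53
W_net = 45.88114 MW
Convert: 45.88114 MW * 1000.0 = 45881 kW
W_net = 45881 kW


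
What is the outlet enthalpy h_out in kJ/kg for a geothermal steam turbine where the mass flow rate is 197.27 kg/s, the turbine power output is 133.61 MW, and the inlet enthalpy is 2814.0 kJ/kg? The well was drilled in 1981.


h_out = h_in - P * 1000 / mdot
h_out = 2814.0 - 133.61 * 1000 / 197.27
h_out = 2136.7 kJ/kg


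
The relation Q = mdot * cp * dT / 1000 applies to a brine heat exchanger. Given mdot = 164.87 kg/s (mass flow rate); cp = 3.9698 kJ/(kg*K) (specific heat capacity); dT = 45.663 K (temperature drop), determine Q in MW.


Q = mdot * cp * dT / 1000
Q = 164.87 * 3.9698 * 45.663 / 1000
Q = 29.886 MW


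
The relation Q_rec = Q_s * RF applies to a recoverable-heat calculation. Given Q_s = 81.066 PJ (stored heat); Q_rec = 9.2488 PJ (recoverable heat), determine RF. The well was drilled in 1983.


RF = Q_rec / Q_s
RF = 9.2488 / 81.066
RF = 0.11409


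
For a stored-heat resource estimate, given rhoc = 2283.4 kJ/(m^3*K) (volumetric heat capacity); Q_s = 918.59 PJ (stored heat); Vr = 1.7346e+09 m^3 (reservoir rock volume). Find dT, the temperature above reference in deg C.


dT = Q_s * 1e12 / (Vr * rhoc)
dT = 918.59 * 1e12 / (1.7346e+09 * 2283.4)
dT = 231.9212 K
Convert (temperature difference, 1 K = 1 deg C): 231.9212 K = 231.9212 deg C
dT = 231.92 deg C


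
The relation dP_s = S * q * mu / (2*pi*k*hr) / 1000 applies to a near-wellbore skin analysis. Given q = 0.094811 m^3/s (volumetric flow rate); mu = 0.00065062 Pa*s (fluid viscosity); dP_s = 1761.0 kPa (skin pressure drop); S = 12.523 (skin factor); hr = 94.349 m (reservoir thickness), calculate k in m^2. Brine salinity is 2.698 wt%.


k = S*q*mu / (2*pi*dP_s*1000*hr)
k = 12.523*0.094811*0.00065062 / (2*pi*1761.0*1000*94.349)
k = 7.3998e-13 m^2


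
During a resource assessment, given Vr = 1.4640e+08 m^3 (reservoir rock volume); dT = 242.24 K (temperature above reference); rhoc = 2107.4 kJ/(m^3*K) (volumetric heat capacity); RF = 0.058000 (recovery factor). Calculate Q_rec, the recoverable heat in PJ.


Step 1: Q_s = Vr*rhoc*dT/1e12 = 1.4640e+08*2107.4*242.24/1e12 = 74.73670 PJ
Step 2: Q_rec = Q_s * RF = 74.73670 * 0.058 = 4.3347 PJ
Q_rec = 4.3347 PJ


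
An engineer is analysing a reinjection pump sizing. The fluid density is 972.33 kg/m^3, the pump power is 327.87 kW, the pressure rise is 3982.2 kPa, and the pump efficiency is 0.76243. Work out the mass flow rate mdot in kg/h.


mdot = P_pump * rho * eta / dP
mdot = 327.87 * 972.33 * 0.76243 / 3982.2
mdot = 61.03687 kg/s
Convert: 61.03687 kg/s * 3600.0 = 2.1973e+05 kg/h
mdot = 2.1973e+05 kg/h


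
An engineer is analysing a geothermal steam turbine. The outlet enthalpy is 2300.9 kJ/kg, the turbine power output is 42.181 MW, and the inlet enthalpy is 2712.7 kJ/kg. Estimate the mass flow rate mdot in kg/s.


mdot = P * 1000 / (h_in - h_out)
mdot = 42.181 * 1000 / (2712.7 - 2300.9)
mdot = 102.43 kg/s


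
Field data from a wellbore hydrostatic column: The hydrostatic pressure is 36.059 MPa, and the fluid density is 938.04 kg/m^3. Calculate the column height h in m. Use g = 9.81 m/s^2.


h = P * 1e6 / (g * rho)
h = 36.059 * 1e6 / (9.81 * 938.04)
h = 3918.5 m


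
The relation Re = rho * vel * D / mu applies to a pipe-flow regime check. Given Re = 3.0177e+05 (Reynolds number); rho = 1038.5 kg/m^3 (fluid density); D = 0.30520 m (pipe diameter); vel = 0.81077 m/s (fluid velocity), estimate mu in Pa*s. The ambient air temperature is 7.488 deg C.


mu = rho * vel * D / Re
mu = 1038.5 * 0.81077 * 0.30520 / 3.0177e+05
mu = 0.00085155 Pa*s


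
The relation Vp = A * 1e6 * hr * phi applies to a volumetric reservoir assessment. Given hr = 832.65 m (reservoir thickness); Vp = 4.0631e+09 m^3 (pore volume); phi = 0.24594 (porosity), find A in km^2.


A = Vp / (1e6 * hr * phi)
A = 4.0631e+09 / (1e6 * 832.65 * 0.24594)
A = 19.841 km^2


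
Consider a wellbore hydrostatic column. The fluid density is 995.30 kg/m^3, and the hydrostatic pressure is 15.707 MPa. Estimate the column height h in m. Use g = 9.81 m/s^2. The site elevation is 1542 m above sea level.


h = P * 1e6 / (g * rho)
h = 15.707 * 1e6 / (9.81 * 995.30)
h = 1608.7 m


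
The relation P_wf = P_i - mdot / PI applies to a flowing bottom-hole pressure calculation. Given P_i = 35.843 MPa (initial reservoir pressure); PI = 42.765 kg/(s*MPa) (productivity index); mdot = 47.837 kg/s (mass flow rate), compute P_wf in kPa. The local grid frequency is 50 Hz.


P_wf = P_i - mdot / PI
P_wf = 35.843 - 47.837 / 42.765
P_wf = 34.72440 MPa
Convert: 34.72440 MPa * 1000.0 = 34724 kPa
P_wf = 34724 kPa


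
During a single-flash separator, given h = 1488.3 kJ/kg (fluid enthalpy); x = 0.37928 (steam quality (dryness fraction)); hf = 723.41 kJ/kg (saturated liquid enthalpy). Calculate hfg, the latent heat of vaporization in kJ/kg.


hfg = (h - hf) / x
hfg = (1488.3 - 723.41) / 0.37928
hfg = 2016.7 kJ/kg


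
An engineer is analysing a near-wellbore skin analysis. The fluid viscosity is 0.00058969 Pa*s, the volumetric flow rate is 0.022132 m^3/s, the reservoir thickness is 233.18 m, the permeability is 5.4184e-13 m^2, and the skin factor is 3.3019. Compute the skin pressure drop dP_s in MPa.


dP_s = S * q * mu / (2*pi*k*hr) / 1000
dP_s = 3.3019 * 0.022132 * 0.00058969 / (2*pi*5.4184e-13*233.18) / 1000
dP_s = 54.28328 kPa
Convert: 54.28328 kPa * 0.001 = 0.054283 MPa
dP_s = 0.054283 MPa


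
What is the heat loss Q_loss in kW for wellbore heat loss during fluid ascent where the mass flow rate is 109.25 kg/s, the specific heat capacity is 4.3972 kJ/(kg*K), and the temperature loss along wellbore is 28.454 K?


Q_loss = mdot * cp * dT
Q_loss = 109.25 * 4.3972 * 28.454
Q_loss = 13669 kW


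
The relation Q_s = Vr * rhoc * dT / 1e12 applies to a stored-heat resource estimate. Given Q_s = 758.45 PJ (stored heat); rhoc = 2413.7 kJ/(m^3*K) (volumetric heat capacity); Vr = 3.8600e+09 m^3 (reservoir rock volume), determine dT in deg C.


dT = Q_s * 1e12 / (Vr * rhoc)
dT = 758.45 * 1e12 / (3.8600e+09 * 2413.7)
dT = 81.40599 K
Convert (temperature difference, 1 K = 1 deg C): 81.40599 K = 81.40599 deg C
dT = 81.406 deg C


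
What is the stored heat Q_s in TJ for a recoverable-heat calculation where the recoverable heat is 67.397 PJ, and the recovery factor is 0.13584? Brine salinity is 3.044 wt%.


Q_s = Q_rec / RF
Q_s = 67.397 / 0.13584
Q_s = 496.1499 PJ
Convert: 496.1499 PJ * 1000.0 = 4.9615e+05 TJ
Q_s = 4.9615e+05 TJ


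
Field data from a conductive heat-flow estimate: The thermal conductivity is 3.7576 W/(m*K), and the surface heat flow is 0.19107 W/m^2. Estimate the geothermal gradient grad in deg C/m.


grad = q * 1000 / k
grad = 0.19107 * 1000 / 3.7576
grad = 50.84895 deg C/km
Convert: 50.84895 deg C/km * 0.001 = 0.050849 deg C/m
grad = 0.050849 deg C/m


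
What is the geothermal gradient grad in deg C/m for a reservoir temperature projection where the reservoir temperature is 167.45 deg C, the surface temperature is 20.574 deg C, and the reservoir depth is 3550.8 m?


grad = (T_res - T_surf) / d * 1000
grad = (167.45 - 20.574) / 3550.8 * 1000
grad = 41.36420 deg C/km
Convert: 41.36420 deg C/km * 0.001 = 0.041364 deg C/m
grad = 0.041364 deg C/m


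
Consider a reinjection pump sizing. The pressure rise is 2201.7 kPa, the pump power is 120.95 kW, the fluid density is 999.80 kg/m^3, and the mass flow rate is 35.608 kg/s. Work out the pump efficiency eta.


eta = mdot * dP / (rho * P_pump)
eta = 35.608 * 2201.7 / (999.80 * 120.95)
eta = 0.64832


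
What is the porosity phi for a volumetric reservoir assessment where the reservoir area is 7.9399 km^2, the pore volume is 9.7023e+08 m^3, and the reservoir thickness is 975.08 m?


phi = Vp / (A * 1e6 * hr)
phi = 9.7023e+08 / (7.9399 * 1e6 * 975.08)
phi = 0.12532


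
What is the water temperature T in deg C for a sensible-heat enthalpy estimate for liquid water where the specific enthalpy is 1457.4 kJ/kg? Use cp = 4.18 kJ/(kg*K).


T = h / cp
T = 1457.4 / 4.18
T = 348.66 deg C


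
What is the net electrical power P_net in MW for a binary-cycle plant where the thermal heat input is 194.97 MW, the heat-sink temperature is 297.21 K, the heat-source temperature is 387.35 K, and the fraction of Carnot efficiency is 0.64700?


Step 1: eta = (1 - Tc/Th)*f = (1 - 297.21/387.35)*0.647 = 0.1505630
Step 2: P_net = eta * Q_in = 0.1505630 * 194.97 = 29.355 MW
P_net = 29.355 MW


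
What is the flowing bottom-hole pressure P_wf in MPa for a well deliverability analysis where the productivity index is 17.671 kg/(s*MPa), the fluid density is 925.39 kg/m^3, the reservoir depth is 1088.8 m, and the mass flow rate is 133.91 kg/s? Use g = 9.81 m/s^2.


Step 1: P_i = rho*g*h/1e6 = 925.39*9.81*1088.8/1e6 = 9.884209 MPa
Step 2: P_wf = P_i - mdot/PI = 9.884209 - 133.91/17.671 = 2.3063 MPa
P_wf = 2.3063 MPa


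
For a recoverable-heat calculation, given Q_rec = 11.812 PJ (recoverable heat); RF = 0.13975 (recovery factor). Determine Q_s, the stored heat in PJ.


Q_s = Q_rec / RF
Q_s = 11.812 / 0.13975
Q_s = 84.522 PJ


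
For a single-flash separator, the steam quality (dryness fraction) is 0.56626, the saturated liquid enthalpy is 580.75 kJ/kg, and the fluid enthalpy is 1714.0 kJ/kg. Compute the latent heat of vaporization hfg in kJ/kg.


hfg = (h - hf) / x
hfg = (1714.0 - 580.75) / 0.56626
hfg = 2001.3 kJ/kg


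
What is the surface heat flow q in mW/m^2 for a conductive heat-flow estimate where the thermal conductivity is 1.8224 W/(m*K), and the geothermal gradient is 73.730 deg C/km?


q = k * grad / 1000
q = 1.8224 * 73.730 / 1000
q = 0.1343656 W/m^2
Convert: 0.1343656 W/m^2 * 1000.0 = 134.37 mW/m^2
q = 134.37 mW/m^2


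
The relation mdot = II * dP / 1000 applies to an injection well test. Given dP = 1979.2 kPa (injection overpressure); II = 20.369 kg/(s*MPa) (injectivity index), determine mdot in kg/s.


mdot = II * dP / 1000
mdot = 20.369 * 1979.2 / 1000
mdot = 40.314 kg/s


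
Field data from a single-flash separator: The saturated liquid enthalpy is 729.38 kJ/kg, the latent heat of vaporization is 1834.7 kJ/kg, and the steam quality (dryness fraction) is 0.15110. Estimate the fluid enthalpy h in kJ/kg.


h = hf + x * hfg
h = 729.38 + 0.15110 * 1834.7
h = 1006.6 kJ/kg


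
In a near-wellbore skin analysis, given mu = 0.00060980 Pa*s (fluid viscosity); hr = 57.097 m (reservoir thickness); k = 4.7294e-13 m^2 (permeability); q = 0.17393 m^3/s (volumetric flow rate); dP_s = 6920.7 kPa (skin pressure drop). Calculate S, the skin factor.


S = dP_s * 1000 * 2*pi*k*hr / (q*mu)
S = 6920.7 * 1000 * 2*pi*4.7294e-13*57.097 / (0.17393*0.00060980)
S = 11.071


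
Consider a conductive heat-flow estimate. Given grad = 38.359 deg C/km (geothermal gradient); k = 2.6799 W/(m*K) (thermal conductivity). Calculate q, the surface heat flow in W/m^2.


q = k * grad / 1000
q = 2.6799 * 38.359 / 1000
q = 0.10280 W/m^2


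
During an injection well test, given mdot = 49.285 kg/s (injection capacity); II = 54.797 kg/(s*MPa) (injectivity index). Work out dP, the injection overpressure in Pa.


dP = mdot * 1000 / II
dP = 49.285 * 1000 / 54.797
dP = 899.4106 kPa
Convert: 899.4106 kPa * 1000.0 = 8.9941e+05 Pa
dP = 8.9941e+05 Pa


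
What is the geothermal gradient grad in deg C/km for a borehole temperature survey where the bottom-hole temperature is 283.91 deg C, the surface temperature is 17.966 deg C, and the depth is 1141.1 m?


grad = (T_d - T_surf) / d * 1000
grad = (283.91 - 17.966) / 1141.1 * 1000
grad = 233.06 deg C/km
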